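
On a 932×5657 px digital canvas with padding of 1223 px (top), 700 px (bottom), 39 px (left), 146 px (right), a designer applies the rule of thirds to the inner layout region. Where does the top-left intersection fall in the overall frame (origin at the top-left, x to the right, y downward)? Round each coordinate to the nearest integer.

Content width = 932 − 39 − 146 = 747 px; content height = 5657 − 1223 − 700 = 3734 px.
Top-left is one-third across and one-third down within the inner layout region.
x = 39 + 1 × 747/3 = 39 + 249.00 ≈ 288
y = 1223 + 1 × 3734/3 = 1223 + 1244.67 ≈ 2468

(288, 2468)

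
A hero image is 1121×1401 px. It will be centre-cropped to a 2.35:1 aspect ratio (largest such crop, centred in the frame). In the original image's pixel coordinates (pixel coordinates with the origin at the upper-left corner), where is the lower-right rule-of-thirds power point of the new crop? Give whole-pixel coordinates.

1121/1401 < 2.35/1, so the 2.35:1 crop keeps the full width 1121 and trims height to 1121 × 1/2.35 = 477.02 px.
Top offset = (1401 − 477.02)/2 = 461.99 px; left offset = 0.
Lower-right is two-thirds across and two-thirds down within the crop:
x = 0.00 + 2 × 1121.00/3 ≈ 747; y = 461.99 + 2 × 477.02/3 ≈ 780.

(747, 780)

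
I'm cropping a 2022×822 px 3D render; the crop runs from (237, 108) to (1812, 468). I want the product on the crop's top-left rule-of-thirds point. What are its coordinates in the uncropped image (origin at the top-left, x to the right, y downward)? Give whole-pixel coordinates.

x = 762 px, y = 228 px

Crop width = 1812 − 237 = 1575 px; one third is 525.00 px.
Crop height = 468 − 108 = 360 px; one third is 120.00 px.
The top-left point is one-third across and one-third down within the crop:
x = 237 + 1 × 525.00 ≈ 762; y = 108 + 1 × 120.00 ≈ 228.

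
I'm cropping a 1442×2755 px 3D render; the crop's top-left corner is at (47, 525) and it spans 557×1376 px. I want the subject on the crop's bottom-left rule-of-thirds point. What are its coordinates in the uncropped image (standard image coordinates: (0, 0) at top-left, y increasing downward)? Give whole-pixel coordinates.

One third of the crop width 557 is 185.67 px.
One third of the crop height 1376 is 458.67 px.
The bottom-left point is one-third across and two-thirds down within the crop:
x = 47 + 1 × 185.67 ≈ 233; y = 525 + 2 × 458.67 ≈ 1442.

(233, 1442)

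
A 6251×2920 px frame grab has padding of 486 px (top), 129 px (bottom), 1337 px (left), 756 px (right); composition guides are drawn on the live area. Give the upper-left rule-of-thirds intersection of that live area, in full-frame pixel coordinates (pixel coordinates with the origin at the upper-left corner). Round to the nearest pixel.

x = 2723 px, y = 1254 px

Content width = 6251 − 1337 − 756 = 4158 px; content height = 2920 − 486 − 129 = 2305 px.
Upper-left is one-third across and one-third down within the live area.
x = 1337 + 1 × 4158/3 = 1337 + 1386.00 ≈ 2723
y = 486 + 1 × 2305/3 = 486 + 768.33 ≈ 1254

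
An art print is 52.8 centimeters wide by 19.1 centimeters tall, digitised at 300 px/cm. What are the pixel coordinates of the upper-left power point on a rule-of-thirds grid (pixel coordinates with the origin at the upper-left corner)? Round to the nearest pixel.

(5280, 1910)

In pixels the canvas is 52.8 × 300 = 15840 wide and 19.1 × 300 = 5730 tall.
The upper-left point is one-third across and one-third down:
x = 1 × 15840/3 ≈ 5280; y = 1 × 5730/3 ≈ 1910.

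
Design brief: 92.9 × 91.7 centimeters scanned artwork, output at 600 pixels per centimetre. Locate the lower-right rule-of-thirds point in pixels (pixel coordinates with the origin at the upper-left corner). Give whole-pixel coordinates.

In pixels the canvas is 92.9 × 600 = 55740 wide and 91.7 × 600 = 55020 tall.
The lower-right point is two-thirds across and two-thirds down:
x = 2 × 55740/3 ≈ 37160; y = 2 × 55020/3 ≈ 36680.

x = 37160 px, y = 36680 px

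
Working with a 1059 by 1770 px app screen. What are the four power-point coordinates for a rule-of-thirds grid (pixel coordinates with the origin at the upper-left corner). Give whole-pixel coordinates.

(353, 590), (706, 590), (353, 1180), (706, 1180)

One third of 1059 is 353; one third of 1770 is 590.
Vertical third lines at x = 353 and x = 706; horizontal third lines at y = 590 and y = 1180.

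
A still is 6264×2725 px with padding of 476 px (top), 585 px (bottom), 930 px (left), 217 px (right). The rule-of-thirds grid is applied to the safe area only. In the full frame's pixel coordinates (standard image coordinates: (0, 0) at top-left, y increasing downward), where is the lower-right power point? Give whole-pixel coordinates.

Content width = 6264 − 930 − 217 = 5117 px; content height = 2725 − 476 − 585 = 1664 px.
Lower-right is two-thirds across and two-thirds down within the safe area.
x = 930 + 2 × 5117/3 = 930 + 3411.33 ≈ 4341
y = 476 + 2 × 1664/3 = 476 + 1109.33 ≈ 1585

(4341, 1585)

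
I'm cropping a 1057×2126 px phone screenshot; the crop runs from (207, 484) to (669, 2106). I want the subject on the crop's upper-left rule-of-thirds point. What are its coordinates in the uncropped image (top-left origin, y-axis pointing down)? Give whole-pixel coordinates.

Crop width = 669 − 207 = 462 px; one third is 154.00 px.
Crop height = 2106 − 484 = 1622 px; one third is 540.67 px.
The upper-left point is one-third across and one-third down within the crop:
x = 207 + 1 × 154.00 ≈ 361; y = 484 + 1 × 540.67 ≈ 1025.

(361, 1025)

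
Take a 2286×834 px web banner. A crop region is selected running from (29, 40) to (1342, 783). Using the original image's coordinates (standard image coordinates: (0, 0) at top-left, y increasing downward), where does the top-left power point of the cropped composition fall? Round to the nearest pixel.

Crop width = 1342 − 29 = 1313 px; one third is 437.67 px.
Crop height = 783 − 40 = 743 px; one third is 247.67 px.
The top-left point is one-third across and one-third down within the crop:
x = 29 + 1 × 437.67 ≈ 467; y = 40 + 1 × 247.67 ≈ 288.

x = 467 px, y = 288 px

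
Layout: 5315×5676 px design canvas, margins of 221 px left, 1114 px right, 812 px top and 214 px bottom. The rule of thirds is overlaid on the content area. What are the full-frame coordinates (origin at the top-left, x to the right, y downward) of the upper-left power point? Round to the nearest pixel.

x = 1548 px, y = 2362 px

Content width = 5315 − 221 − 1114 = 3980 px; content height = 5676 − 812 − 214 = 4650 px.
Upper-left is one-third across and one-third down within the content area.
x = 221 + 1 × 3980/3 = 221 + 1326.67 ≈ 1548
y = 812 + 1 × 4650/3 = 812 + 1550.00 ≈ 2362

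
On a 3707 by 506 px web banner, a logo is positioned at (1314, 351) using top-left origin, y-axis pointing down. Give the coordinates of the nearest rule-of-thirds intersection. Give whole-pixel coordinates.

x = 1236 px, y = 337 px

Third lines: x ∈ {1236, 2471}, y ∈ {169, 337}.
1314 is closer to x = 1236; 351 is closer to y = 337.
So the nearest intersection is the lower-left power point.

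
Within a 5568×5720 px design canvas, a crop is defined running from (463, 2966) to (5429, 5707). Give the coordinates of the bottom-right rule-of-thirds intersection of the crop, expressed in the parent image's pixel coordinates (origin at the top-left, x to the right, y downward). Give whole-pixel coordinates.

(3774, 4793)

Crop width = 5429 − 463 = 4966 px; one third is 1655.33 px.
Crop height = 5707 − 2966 = 2741 px; one third is 913.67 px.
The bottom-right point is two-thirds across and two-thirds down within the crop:
x = 463 + 2 × 1655.33 ≈ 3774; y = 2966 + 2 × 913.67 ≈ 4793.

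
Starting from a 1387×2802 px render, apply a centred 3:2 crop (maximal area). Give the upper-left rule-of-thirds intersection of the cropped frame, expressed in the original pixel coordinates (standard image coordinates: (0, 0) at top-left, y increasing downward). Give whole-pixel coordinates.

(462, 1247)

1387/2802 < 3/2, so the 3:2 crop keeps the full width 1387 and trims height to 1387 × 2/3 = 924.67 px.
Top offset = (2802 − 924.67)/2 = 938.67 px; left offset = 0.
Upper-left is one-third across and one-third down within the crop:
x = 0.00 + 1 × 1387.00/3 ≈ 462; y = 938.67 + 1 × 924.67/3 ≈ 1247.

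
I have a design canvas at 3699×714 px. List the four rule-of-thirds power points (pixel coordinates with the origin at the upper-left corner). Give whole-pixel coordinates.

One third of 3699 is 1233; one third of 714 is 238.
Vertical third lines at x = 1233 and x = 2466; horizontal third lines at y = 238 and y = 476.

(1233, 238), (2466, 238), (1233, 476), (2466, 476)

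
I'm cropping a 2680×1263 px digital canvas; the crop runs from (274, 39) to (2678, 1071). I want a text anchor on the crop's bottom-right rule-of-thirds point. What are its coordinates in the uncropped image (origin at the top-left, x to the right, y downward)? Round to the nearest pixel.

Crop width = 2678 − 274 = 2404 px; one third is 801.33 px.
Crop height = 1071 − 39 = 1032 px; one third is 344.00 px.
The bottom-right point is two-thirds across and two-thirds down within the crop:
x = 274 + 2 × 801.33 ≈ 1877; y = 39 + 2 × 344.00 ≈ 727.

(1877, 727)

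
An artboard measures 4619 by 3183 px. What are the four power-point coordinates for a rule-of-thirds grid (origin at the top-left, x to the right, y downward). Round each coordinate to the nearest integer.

(1540, 1061), (3079, 1061), (1540, 2122), (3079, 2122)

One third of 4619 is 1539.67; one third of 3183 is 1061.
Vertical third lines at x = 1540 and x = 3079; horizontal third lines at y = 1061 and y = 2122.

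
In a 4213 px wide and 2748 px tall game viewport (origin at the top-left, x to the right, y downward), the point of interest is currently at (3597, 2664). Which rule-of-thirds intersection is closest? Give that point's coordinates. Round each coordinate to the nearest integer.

Third lines: x ∈ {1404, 2809}, y ∈ {916, 1832}.
3597 is closer to x = 2809; 2664 is closer to y = 1832.
So the nearest intersection is the lower-right power point.

x = 2809 px, y = 1832 px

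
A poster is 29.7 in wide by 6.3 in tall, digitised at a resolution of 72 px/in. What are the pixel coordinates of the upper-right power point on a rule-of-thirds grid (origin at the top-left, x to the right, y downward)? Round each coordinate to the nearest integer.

x = 1426 px, y = 151 px

In pixels the canvas is 29.7 × 72 = 2138.4 wide and 6.3 × 72 = 453.6 tall.
The upper-right point is two-thirds across and one-third down:
x = 2 × 2138.4/3 ≈ 1426; y = 1 × 453.6/3 ≈ 151.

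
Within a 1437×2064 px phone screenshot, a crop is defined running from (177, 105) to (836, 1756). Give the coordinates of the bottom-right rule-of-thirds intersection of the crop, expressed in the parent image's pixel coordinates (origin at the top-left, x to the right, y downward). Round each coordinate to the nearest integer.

(616, 1206)

Crop width = 836 − 177 = 659 px; one third is 219.67 px.
Crop height = 1756 − 105 = 1651 px; one third is 550.33 px.
The bottom-right point is two-thirds across and two-thirds down within the crop:
x = 177 + 2 × 219.67 ≈ 616; y = 105 + 2 × 550.33 ≈ 1206.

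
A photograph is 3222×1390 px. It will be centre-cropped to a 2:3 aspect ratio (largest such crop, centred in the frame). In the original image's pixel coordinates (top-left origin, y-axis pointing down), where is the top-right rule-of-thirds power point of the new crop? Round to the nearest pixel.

3222/1390 > 2/3, so the 2:3 crop keeps the full height 1390 and trims width to 1390 × 2/3 = 926.67 px.
Left offset = (3222 − 926.67)/2 = 1147.67 px; top offset = 0.
Top-right is two-thirds across and one-third down within the crop:
x = 1147.67 + 2 × 926.67/3 ≈ 1765; y = 0.00 + 1 × 1390.00/3 ≈ 463.

(1765, 463)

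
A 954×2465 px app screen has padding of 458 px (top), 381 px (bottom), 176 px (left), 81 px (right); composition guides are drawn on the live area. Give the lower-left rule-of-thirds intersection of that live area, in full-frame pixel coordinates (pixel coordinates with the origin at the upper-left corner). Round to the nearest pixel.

Content width = 954 − 176 − 81 = 697 px; content height = 2465 − 458 − 381 = 1626 px.
Lower-left is one-third across and two-thirds down within the live area.
x = 176 + 1 × 697/3 = 176 + 232.33 ≈ 408
y = 458 + 2 × 1626/3 = 458 + 1084.00 ≈ 1542

x = 408 px, y = 1542 px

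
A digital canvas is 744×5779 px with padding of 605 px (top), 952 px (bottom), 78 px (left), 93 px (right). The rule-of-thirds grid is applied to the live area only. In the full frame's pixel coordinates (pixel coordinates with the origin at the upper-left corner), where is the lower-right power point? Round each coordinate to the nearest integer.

x = 460 px, y = 3420 px

Content width = 744 − 78 − 93 = 573 px; content height = 5779 − 605 − 952 = 4222 px.
Lower-right is two-thirds across and two-thirds down within the live area.
x = 78 + 2 × 573/3 = 78 + 382.00 ≈ 460
y = 605 + 2 × 4222/3 = 605 + 2814.67 ≈ 3420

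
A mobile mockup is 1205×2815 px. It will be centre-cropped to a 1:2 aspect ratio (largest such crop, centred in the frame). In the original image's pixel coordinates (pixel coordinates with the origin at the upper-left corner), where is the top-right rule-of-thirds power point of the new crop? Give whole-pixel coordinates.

(803, 1006)

1205/2815 < 1/2, so the 1:2 crop keeps the full width 1205 and trims height to 1205 × 2/1 = 2410.00 px.
Top offset = (2815 − 2410.00)/2 = 202.50 px; left offset = 0.
Top-right is two-thirds across and one-third down within the crop:
x = 0.00 + 2 × 1205.00/3 ≈ 803; y = 202.50 + 1 × 2410.00/3 ≈ 1006.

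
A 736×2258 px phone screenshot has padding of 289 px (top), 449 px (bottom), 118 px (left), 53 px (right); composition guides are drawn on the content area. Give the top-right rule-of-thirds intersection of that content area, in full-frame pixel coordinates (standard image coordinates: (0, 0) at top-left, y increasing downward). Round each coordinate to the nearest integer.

Content width = 736 − 118 − 53 = 565 px; content height = 2258 − 289 − 449 = 1520 px.
Top-right is two-thirds across and one-third down within the content area.
x = 118 + 2 × 565/3 = 118 + 376.67 ≈ 495
y = 289 + 1 × 1520/3 = 289 + 506.67 ≈ 796

(495, 796)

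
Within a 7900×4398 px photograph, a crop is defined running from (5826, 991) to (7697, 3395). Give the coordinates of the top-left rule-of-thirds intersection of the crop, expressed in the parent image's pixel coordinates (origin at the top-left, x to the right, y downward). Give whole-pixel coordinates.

Crop width = 7697 − 5826 = 1871 px; one third is 623.67 px.
Crop height = 3395 − 991 = 2404 px; one third is 801.33 px.
The top-left point is one-third across and one-third down within the crop:
x = 5826 + 1 × 623.67 ≈ 6450; y = 991 + 1 × 801.33 ≈ 1792.

(6450, 1792)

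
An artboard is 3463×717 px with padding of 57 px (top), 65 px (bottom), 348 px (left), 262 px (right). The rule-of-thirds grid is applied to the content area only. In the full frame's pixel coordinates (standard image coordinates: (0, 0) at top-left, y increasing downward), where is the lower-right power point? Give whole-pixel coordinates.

Content width = 3463 − 348 − 262 = 2853 px; content height = 717 − 57 − 65 = 595 px.
Lower-right is two-thirds across and two-thirds down within the content area.
x = 348 + 2 × 2853/3 = 348 + 1902.00 ≈ 2250
y = 57 + 2 × 595/3 = 57 + 396.67 ≈ 454

x = 2250 px, y = 454 px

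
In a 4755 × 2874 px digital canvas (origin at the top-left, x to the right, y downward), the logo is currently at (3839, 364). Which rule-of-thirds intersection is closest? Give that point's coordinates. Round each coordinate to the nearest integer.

x = 3170 px, y = 958 px

Third lines: x ∈ {1585, 3170}, y ∈ {958, 1916}.
3839 is closer to x = 3170; 364 is closer to y = 958.
So the nearest intersection is the upper-right power point.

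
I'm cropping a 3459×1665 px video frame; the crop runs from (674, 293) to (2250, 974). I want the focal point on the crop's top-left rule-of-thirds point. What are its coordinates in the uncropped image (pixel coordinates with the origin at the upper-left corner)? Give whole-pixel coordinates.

Crop width = 2250 − 674 = 1576 px; one third is 525.33 px.
Crop height = 974 − 293 = 681 px; one third is 227.00 px.
The top-left point is one-third across and one-third down within the crop:
x = 674 + 1 × 525.33 ≈ 1199; y = 293 + 1 × 227.00 ≈ 520.

(1199, 520)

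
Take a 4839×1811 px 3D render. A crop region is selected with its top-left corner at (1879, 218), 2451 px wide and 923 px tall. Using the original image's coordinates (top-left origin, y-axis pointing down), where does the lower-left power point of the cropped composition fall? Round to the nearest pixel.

One third of the crop width 2451 is 817.00 px.
One third of the crop height 923 is 307.67 px.
The lower-left point is one-third across and two-thirds down within the crop:
x = 1879 + 1 × 817.00 ≈ 2696; y = 218 + 2 × 307.67 ≈ 833.

x = 2696 px, y = 833 px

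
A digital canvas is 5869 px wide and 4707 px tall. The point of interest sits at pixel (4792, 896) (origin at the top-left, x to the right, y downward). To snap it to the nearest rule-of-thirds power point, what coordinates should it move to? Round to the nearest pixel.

(3913, 1569)

Third lines: x ∈ {1956, 3913}, y ∈ {1569, 3138}.
4792 is closer to x = 3913; 896 is closer to y = 1569.
So the nearest intersection is the upper-right power point.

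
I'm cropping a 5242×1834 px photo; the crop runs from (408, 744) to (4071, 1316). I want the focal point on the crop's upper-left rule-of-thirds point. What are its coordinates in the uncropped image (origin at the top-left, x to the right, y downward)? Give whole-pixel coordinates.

Crop width = 4071 − 408 = 3663 px; one third is 1221.00 px.
Crop height = 1316 − 744 = 572 px; one third is 190.67 px.
The upper-left point is one-third across and one-third down within the crop:
x = 408 + 1 × 1221.00 ≈ 1629; y = 744 + 1 × 190.67 ≈ 935.

x = 1629 px, y = 935 px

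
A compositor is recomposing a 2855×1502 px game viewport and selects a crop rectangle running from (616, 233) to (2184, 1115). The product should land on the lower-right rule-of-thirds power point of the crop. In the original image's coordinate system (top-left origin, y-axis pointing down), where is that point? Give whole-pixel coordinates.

(1661, 821)

Crop width = 2184 − 616 = 1568 px; one third is 522.67 px.
Crop height = 1115 − 233 = 882 px; one third is 294.00 px.
The lower-right point is two-thirds across and two-thirds down within the crop:
x = 616 + 2 × 522.67 ≈ 1661; y = 233 + 2 × 294.00 ≈ 821.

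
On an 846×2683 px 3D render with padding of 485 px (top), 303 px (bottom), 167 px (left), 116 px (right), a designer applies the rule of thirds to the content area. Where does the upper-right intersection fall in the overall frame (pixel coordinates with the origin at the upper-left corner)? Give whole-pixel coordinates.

Content width = 846 − 167 − 116 = 563 px; content height = 2683 − 485 − 303 = 1895 px.
Upper-right is two-thirds across and one-third down within the content area.
x = 167 + 2 × 563/3 = 167 + 375.33 ≈ 542
y = 485 + 1 × 1895/3 = 485 + 631.67 ≈ 1117

(542, 1117)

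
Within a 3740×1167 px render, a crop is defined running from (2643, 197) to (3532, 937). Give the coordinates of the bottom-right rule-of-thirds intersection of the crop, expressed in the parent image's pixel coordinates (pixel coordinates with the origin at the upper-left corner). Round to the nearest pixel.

Crop width = 3532 − 2643 = 889 px; one third is 296.33 px.
Crop height = 937 − 197 = 740 px; one third is 246.67 px.
The bottom-right point is two-thirds across and two-thirds down within the crop:
x = 2643 + 2 × 296.33 ≈ 3236; y = 197 + 2 × 246.67 ≈ 690.

(3236, 690)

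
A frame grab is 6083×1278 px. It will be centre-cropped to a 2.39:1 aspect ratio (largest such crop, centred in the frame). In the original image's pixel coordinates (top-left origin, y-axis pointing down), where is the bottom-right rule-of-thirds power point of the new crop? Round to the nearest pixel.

6083/1278 > 2.39/1, so the 2.39:1 crop keeps the full height 1278 and trims width to 1278 × 2.39/1 = 3054.42 px.
Left offset = (6083 − 3054.42)/2 = 1514.29 px; top offset = 0.
Bottom-right is two-thirds across and two-thirds down within the crop:
x = 1514.29 + 2 × 3054.42/3 ≈ 3551; y = 0.00 + 2 × 1278.00/3 ≈ 852.

x = 3551 px, y = 852 px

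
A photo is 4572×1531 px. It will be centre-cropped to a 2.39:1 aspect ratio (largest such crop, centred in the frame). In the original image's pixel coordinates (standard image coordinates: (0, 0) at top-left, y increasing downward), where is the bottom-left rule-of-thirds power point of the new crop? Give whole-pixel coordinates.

(1676, 1021)

4572/1531 > 2.39/1, so the 2.39:1 crop keeps the full height 1531 and trims width to 1531 × 2.39/1 = 3659.09 px.
Left offset = (4572 − 3659.09)/2 = 456.45 px; top offset = 0.
Bottom-left is one-third across and two-thirds down within the crop:
x = 456.45 + 1 × 3659.09/3 ≈ 1676; y = 0.00 + 2 × 1531.00/3 ≈ 1021.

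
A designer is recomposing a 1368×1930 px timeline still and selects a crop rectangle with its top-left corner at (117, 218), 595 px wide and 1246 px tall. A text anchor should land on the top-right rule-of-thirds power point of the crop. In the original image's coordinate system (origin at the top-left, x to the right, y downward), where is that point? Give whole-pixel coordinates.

One third of the crop width 595 is 198.33 px.
One third of the crop height 1246 is 415.33 px.
The top-right point is two-thirds across and one-third down within the crop:
x = 117 + 2 × 198.33 ≈ 514; y = 218 + 1 × 415.33 ≈ 633.

(514, 633)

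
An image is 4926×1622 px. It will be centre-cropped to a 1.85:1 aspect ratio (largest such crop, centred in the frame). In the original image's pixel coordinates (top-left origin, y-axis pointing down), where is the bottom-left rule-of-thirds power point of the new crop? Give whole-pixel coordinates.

x = 1963 px, y = 1081 px

4926/1622 > 1.85/1, so the 1.85:1 crop keeps the full height 1622 and trims width to 1622 × 1.85/1 = 3000.70 px.
Left offset = (4926 − 3000.70)/2 = 962.65 px; top offset = 0.
Bottom-left is one-third across and two-thirds down within the crop:
x = 962.65 + 1 × 3000.70/3 ≈ 1963; y = 0.00 + 2 × 1622.00/3 ≈ 1081.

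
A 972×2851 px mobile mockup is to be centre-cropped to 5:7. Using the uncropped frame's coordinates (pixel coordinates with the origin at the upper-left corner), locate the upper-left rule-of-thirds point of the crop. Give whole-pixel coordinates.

972/2851 < 5/7, so the 5:7 crop keeps the full width 972 and trims height to 972 × 7/5 = 1360.80 px.
Top offset = (2851 − 1360.80)/2 = 745.10 px; left offset = 0.
Upper-left is one-third across and one-third down within the crop:
x = 0.00 + 1 × 972.00/3 ≈ 324; y = 745.10 + 1 × 1360.80/3 ≈ 1199.

x = 324 px, y = 1199 px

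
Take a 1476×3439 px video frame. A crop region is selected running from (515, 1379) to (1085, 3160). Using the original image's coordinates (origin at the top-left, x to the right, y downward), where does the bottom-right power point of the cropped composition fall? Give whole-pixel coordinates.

Crop width = 1085 − 515 = 570 px; one third is 190.00 px.
Crop height = 3160 − 1379 = 1781 px; one third is 593.67 px.
The bottom-right point is two-thirds across and two-thirds down within the crop:
x = 515 + 2 × 190.00 ≈ 895; y = 1379 + 2 × 593.67 ≈ 2566.

x = 895 px, y = 2566 px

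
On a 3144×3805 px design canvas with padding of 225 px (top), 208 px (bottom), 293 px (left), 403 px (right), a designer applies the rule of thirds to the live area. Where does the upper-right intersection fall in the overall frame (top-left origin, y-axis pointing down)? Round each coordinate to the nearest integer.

Content width = 3144 − 293 − 403 = 2448 px; content height = 3805 − 225 − 208 = 3372 px.
Upper-right is two-thirds across and one-third down within the live area.
x = 293 + 2 × 2448/3 = 293 + 1632.00 ≈ 1925
y = 225 + 1 × 3372/3 = 225 + 1124.00 ≈ 1349

x = 1925 px, y = 1349 px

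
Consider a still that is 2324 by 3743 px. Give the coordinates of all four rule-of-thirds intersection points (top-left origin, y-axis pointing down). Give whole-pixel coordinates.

(775, 1248), (1549, 1248), (775, 2495), (1549, 2495)

One third of 2324 is 774.67; one third of 3743 is 1247.67.
Vertical third lines at x = 775 and x = 1549; horizontal third lines at y = 1248 and y = 2495.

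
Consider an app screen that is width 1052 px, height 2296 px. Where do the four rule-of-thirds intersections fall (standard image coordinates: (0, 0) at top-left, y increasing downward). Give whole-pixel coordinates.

(351, 765), (701, 765), (351, 1531), (701, 1531)

One third of 1052 is 350.67; one third of 2296 is 765.33.
Vertical third lines at x = 351 and x = 701; horizontal third lines at y = 765 and y = 1531.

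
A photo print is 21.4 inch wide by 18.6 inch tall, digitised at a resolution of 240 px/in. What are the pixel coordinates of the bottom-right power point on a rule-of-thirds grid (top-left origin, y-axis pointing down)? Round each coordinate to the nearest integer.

In pixels the canvas is 21.4 × 240 = 5136 wide and 18.6 × 240 = 4464 tall.
The bottom-right point is two-thirds across and two-thirds down:
x = 2 × 5136/3 ≈ 3424; y = 2 × 4464/3 ≈ 2976.

(3424, 2976)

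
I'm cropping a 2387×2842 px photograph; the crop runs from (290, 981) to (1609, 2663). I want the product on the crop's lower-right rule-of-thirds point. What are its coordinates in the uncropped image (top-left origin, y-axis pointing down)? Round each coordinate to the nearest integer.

Crop width = 1609 − 290 = 1319 px; one third is 439.67 px.
Crop height = 2663 − 981 = 1682 px; one third is 560.67 px.
The lower-right point is two-thirds across and two-thirds down within the crop:
x = 290 + 2 × 439.67 ≈ 1169; y = 981 + 2 × 560.67 ≈ 2102.

(1169, 2102)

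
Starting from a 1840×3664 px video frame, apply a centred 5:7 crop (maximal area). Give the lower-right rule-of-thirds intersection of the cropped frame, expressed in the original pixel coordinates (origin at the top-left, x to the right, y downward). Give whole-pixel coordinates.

1840/3664 < 5/7, so the 5:7 crop keeps the full width 1840 and trims height to 1840 × 7/5 = 2576.00 px.
Top offset = (3664 − 2576.00)/2 = 544.00 px; left offset = 0.
Lower-right is two-thirds across and two-thirds down within the crop:
x = 0.00 + 2 × 1840.00/3 ≈ 1227; y = 544.00 + 2 × 2576.00/3 ≈ 2261.

x = 1227 px, y = 2261 px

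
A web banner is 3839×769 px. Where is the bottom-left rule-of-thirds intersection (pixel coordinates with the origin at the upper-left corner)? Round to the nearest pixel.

x = 1280 px, y = 513 px

The bottom-left point sits one-third of the way across and two-thirds of the way down.
x = 1 × 3839/3 ≈ 1280; y = 2 × 769/3 ≈ 513.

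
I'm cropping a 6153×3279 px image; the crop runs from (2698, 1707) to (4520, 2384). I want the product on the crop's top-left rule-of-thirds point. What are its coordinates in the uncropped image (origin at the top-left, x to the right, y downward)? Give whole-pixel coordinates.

(3305, 1933)

Crop width = 4520 − 2698 = 1822 px; one third is 607.33 px.
Crop height = 2384 − 1707 = 677 px; one third is 225.67 px.
The top-left point is one-third across and one-third down within the crop:
x = 2698 + 1 × 607.33 ≈ 3305; y = 1707 + 1 × 225.67 ≈ 1933.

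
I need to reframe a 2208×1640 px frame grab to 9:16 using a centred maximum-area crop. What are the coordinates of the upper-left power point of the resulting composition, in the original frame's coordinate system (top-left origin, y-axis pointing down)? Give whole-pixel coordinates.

(950, 547)

2208/1640 > 9/16, so the 9:16 crop keeps the full height 1640 and trims width to 1640 × 9/16 = 922.50 px.
Left offset = (2208 − 922.50)/2 = 642.75 px; top offset = 0.
Upper-left is one-third across and one-third down within the crop:
x = 642.75 + 1 × 922.50/3 ≈ 950; y = 0.00 + 1 × 1640.00/3 ≈ 547.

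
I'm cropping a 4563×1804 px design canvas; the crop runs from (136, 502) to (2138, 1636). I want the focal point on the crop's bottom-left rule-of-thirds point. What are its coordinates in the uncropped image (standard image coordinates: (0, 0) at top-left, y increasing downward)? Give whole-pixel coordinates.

Crop width = 2138 − 136 = 2002 px; one third is 667.33 px.
Crop height = 1636 − 502 = 1134 px; one third is 378.00 px.
The bottom-left point is one-third across and two-thirds down within the crop:
x = 136 + 1 × 667.33 ≈ 803; y = 502 + 2 × 378.00 ≈ 1258.

x = 803 px, y = 1258 px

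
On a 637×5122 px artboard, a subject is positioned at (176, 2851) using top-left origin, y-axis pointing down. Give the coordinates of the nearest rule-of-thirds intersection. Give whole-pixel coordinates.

Third lines: x ∈ {212, 425}, y ∈ {1707, 3415}.
176 is closer to x = 212; 2851 is closer to y = 3415.
So the nearest intersection is the lower-left power point.

(212, 3415)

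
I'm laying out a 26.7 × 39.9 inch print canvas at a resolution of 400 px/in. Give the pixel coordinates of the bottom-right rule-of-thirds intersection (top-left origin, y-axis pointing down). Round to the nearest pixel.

(7120, 10640)

In pixels the canvas is 26.7 × 400 = 10680 wide and 39.9 × 400 = 15960 tall.
The bottom-right point is two-thirds across and two-thirds down:
x = 2 × 10680/3 ≈ 7120; y = 2 × 15960/3 ≈ 10640.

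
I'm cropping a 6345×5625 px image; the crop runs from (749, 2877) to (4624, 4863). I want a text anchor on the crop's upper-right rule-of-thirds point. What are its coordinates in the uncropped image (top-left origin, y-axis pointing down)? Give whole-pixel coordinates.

x = 3332 px, y = 3539 px

Crop width = 4624 − 749 = 3875 px; one third is 1291.67 px.
Crop height = 4863 − 2877 = 1986 px; one third is 662.00 px.
The upper-right point is two-thirds across and one-third down within the crop:
x = 749 + 2 × 1291.67 ≈ 3332; y = 2877 + 1 × 662.00 ≈ 3539.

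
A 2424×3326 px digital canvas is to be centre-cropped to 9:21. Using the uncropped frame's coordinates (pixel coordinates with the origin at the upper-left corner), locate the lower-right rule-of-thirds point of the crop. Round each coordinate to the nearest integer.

x = 1450 px, y = 2217 px

2424/3326 > 9/21, so the 9:21 crop keeps the full height 3326 and trims width to 3326 × 9/21 = 1425.43 px.
Left offset = (2424 − 1425.43)/2 = 499.29 px; top offset = 0.
Lower-right is two-thirds across and two-thirds down within the crop:
x = 499.29 + 2 × 1425.43/3 ≈ 1450; y = 0.00 + 2 × 3326.00/3 ≈ 2217.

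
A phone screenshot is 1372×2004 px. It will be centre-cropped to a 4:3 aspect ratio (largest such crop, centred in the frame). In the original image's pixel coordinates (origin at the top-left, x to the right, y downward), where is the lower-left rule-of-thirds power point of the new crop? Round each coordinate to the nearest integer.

1372/2004 < 4/3, so the 4:3 crop keeps the full width 1372 and trims height to 1372 × 3/4 = 1029.00 px.
Top offset = (2004 − 1029.00)/2 = 487.50 px; left offset = 0.
Lower-left is one-third across and two-thirds down within the crop:
x = 0.00 + 1 × 1372.00/3 ≈ 457; y = 487.50 + 2 × 1029.00/3 ≈ 1174.

x = 457 px, y = 1174 px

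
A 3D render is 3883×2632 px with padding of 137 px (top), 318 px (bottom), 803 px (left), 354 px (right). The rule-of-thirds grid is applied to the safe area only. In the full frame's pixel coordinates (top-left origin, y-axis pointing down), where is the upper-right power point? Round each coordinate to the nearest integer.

(2620, 863)

Content width = 3883 − 803 − 354 = 2726 px; content height = 2632 − 137 − 318 = 2177 px.
Upper-right is two-thirds across and one-third down within the safe area.
x = 803 + 2 × 2726/3 = 803 + 1817.33 ≈ 2620
y = 137 + 1 × 2177/3 = 137 + 725.67 ≈ 863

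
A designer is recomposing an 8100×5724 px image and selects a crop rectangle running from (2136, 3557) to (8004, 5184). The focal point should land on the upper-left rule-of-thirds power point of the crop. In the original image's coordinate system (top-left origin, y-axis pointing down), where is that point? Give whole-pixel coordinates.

Crop width = 8004 − 2136 = 5868 px; one third is 1956.00 px.
Crop height = 5184 − 3557 = 1627 px; one third is 542.33 px.
The upper-left point is one-third across and one-third down within the crop:
x = 2136 + 1 × 1956.00 ≈ 4092; y = 3557 + 1 × 542.33 ≈ 4099.

x = 4092 px, y = 4099 px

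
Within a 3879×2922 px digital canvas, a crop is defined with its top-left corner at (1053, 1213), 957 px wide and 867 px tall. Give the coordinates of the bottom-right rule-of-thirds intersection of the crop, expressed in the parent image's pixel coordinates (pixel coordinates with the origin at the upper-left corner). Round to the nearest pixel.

x = 1691 px, y = 1791 px

One third of the crop width 957 is 319.00 px.
One third of the crop height 867 is 289.00 px.
The bottom-right point is two-thirds across and two-thirds down within the crop:
x = 1053 + 2 × 319.00 ≈ 1691; y = 1213 + 2 × 289.00 ≈ 1791.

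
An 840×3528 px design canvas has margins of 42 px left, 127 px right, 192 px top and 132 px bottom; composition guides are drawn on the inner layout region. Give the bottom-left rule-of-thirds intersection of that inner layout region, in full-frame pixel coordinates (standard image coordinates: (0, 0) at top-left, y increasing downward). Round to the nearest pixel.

Content width = 840 − 42 − 127 = 671 px; content height = 3528 − 192 − 132 = 3204 px.
Bottom-left is one-third across and two-thirds down within the inner layout region.
x = 42 + 1 × 671/3 = 42 + 223.67 ≈ 266
y = 192 + 2 × 3204/3 = 192 + 2136.00 ≈ 2328

x = 266 px, y = 2328 px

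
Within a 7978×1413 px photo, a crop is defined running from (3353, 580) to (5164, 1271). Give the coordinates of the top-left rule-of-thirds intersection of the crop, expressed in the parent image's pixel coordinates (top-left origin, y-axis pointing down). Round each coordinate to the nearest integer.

x = 3957 px, y = 810 px

Crop width = 5164 − 3353 = 1811 px; one third is 603.67 px.
Crop height = 1271 − 580 = 691 px; one third is 230.33 px.
The top-left point is one-third across and one-third down within the crop:
x = 3353 + 1 × 603.67 ≈ 3957; y = 580 + 1 × 230.33 ≈ 810.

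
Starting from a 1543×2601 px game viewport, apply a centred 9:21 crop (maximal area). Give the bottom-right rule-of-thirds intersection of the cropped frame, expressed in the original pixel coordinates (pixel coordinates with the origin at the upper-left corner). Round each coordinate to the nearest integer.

(957, 1734)

1543/2601 > 9/21, so the 9:21 crop keeps the full height 2601 and trims width to 2601 × 9/21 = 1114.71 px.
Left offset = (1543 − 1114.71)/2 = 214.14 px; top offset = 0.
Bottom-right is two-thirds across and two-thirds down within the crop:
x = 214.14 + 2 × 1114.71/3 ≈ 957; y = 0.00 + 2 × 2601.00/3 ≈ 1734.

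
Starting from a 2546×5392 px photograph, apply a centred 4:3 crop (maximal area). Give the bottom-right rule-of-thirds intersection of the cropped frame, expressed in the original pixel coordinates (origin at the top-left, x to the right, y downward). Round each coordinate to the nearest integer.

2546/5392 < 4/3, so the 4:3 crop keeps the full width 2546 and trims height to 2546 × 3/4 = 1909.50 px.
Top offset = (5392 − 1909.50)/2 = 1741.25 px; left offset = 0.
Bottom-right is two-thirds across and two-thirds down within the crop:
x = 0.00 + 2 × 2546.00/3 ≈ 1697; y = 1741.25 + 2 × 1909.50/3 ≈ 3014.

(1697, 3014)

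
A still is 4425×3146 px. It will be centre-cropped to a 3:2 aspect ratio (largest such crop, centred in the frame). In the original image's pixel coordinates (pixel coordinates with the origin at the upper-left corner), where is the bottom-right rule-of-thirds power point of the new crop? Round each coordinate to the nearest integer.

x = 2950 px, y = 2065 px

4425/3146 < 3/2, so the 3:2 crop keeps the full width 4425 and trims height to 4425 × 2/3 = 2950.00 px.
Top offset = (3146 − 2950.00)/2 = 98.00 px; left offset = 0.
Bottom-right is two-thirds across and two-thirds down within the crop:
x = 0.00 + 2 × 4425.00/3 ≈ 2950; y = 98.00 + 2 × 2950.00/3 ≈ 2065.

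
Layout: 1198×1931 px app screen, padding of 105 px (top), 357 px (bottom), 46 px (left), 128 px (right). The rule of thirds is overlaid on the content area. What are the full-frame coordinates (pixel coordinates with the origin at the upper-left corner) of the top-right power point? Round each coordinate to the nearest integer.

Content width = 1198 − 46 − 128 = 1024 px; content height = 1931 − 105 − 357 = 1469 px.
Top-right is two-thirds across and one-third down within the content area.
x = 46 + 2 × 1024/3 = 46 + 682.67 ≈ 729
y = 105 + 1 × 1469/3 = 105 + 489.67 ≈ 595

x = 729 px, y = 595 px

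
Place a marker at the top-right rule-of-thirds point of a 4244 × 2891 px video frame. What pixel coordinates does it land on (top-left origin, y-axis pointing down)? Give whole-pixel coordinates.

The top-right point sits two-thirds of the way across and one-third of the way down.
x = 2 × 4244/3 ≈ 2829; y = 1 × 2891/3 ≈ 964.

x = 2829 px, y = 964 px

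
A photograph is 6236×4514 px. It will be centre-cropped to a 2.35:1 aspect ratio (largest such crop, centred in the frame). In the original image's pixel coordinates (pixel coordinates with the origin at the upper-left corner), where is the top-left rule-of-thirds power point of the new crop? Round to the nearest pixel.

x = 2079 px, y = 1815 px

6236/4514 < 2.35/1, so the 2.35:1 crop keeps the full width 6236 and trims height to 6236 × 1/2.35 = 2653.62 px.
Top offset = (4514 − 2653.62)/2 = 930.19 px; left offset = 0.
Top-left is one-third across and one-third down within the crop:
x = 0.00 + 1 × 6236.00/3 ≈ 2079; y = 930.19 + 1 × 2653.62/3 ≈ 1815.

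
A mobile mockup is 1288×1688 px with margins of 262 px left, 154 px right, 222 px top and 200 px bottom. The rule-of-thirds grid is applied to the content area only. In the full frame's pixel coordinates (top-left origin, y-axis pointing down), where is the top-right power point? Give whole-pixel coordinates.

(843, 644)

Content width = 1288 − 262 − 154 = 872 px; content height = 1688 − 222 − 200 = 1266 px.
Top-right is two-thirds across and one-third down within the content area.
x = 262 + 2 × 872/3 = 262 + 581.33 ≈ 843
y = 222 + 1 × 1266/3 = 222 + 422.00 ≈ 644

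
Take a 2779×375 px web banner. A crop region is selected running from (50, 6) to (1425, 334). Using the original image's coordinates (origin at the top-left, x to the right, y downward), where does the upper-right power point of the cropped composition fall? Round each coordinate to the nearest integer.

(967, 115)

Crop width = 1425 − 50 = 1375 px; one third is 458.33 px.
Crop height = 334 − 6 = 328 px; one third is 109.33 px.
The upper-right point is two-thirds across and one-third down within the crop:
x = 50 + 2 × 458.33 ≈ 967; y = 6 + 1 × 109.33 ≈ 115.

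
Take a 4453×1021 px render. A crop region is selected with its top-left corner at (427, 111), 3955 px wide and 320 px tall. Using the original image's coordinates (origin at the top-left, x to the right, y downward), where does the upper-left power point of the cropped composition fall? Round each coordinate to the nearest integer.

x = 1745 px, y = 218 px

One third of the crop width 3955 is 1318.33 px.
One third of the crop height 320 is 106.67 px.
The upper-left point is one-third across and one-third down within the crop:
x = 427 + 1 × 1318.33 ≈ 1745; y = 111 + 1 × 106.67 ≈ 218.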